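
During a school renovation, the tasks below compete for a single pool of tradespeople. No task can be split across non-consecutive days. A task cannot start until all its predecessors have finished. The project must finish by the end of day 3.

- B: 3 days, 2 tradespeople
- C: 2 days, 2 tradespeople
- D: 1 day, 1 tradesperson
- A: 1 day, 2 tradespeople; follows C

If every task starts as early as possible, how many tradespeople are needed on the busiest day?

5

Early-start schedule: B@1, C@1, D@1, A@3.
Load per day: day 1: 5, day 2: 4, day 3: 4.
Peak is 5.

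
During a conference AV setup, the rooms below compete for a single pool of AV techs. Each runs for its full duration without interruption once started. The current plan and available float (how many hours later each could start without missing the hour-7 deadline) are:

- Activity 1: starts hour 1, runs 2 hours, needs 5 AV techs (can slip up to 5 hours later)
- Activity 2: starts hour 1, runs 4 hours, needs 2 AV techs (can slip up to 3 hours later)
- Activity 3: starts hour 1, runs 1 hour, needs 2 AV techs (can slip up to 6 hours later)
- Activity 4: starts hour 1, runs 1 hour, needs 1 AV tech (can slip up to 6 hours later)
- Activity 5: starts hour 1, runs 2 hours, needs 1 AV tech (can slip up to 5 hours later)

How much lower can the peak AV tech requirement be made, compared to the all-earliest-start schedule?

6

Early-start peak: h1:11  h2:8  h3:2  h4:2  h5:0  h6:0  h7:0 ⇒ 11.
Leveled (Activity 1@1, Activity 2@3, Activity 3@3, Activity 4@3, Activity 5@4): h1:5  h2:5  h3:5  h4:3  h5:3  h6:2  h7:0 ⇒ 5.
Reduction 11 − 5 = 6.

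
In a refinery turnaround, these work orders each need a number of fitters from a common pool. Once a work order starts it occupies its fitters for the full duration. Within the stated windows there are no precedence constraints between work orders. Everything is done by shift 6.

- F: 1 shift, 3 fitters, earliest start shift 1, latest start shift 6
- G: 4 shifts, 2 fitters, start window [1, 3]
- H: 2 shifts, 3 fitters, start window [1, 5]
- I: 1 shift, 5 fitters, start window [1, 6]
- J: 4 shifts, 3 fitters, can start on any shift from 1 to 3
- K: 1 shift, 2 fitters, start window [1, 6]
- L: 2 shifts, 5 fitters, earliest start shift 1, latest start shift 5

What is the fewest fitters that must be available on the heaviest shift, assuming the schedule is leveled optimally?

8

Early-start (F@1, G@1, H@1, I@1, J@1, K@1, L@1) gives peak 23: s1:23  s2:13  s3:5  s4:5  s5:0  s6:0.
Shift H→3, I→2, J→3, L→5.
Schedule F@1, G@1, H@3, I@2, J@3, K@1, L@5: s1:7  s2:7  s3:8  s4:8  s5:8  s6:8 — peak 8.
Total fitter-shifts = 46 over 6 shifts ⇒ peak ≥ ⌈46/6⌉ = 8, so 8 is optimal.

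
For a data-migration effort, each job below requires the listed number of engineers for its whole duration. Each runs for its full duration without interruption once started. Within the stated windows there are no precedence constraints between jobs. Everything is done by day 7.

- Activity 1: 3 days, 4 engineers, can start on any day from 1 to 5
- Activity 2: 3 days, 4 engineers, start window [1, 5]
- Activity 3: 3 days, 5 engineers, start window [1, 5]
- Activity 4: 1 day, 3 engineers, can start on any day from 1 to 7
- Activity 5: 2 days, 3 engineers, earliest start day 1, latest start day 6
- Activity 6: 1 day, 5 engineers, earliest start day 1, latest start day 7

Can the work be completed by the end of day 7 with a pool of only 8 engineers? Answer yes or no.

yes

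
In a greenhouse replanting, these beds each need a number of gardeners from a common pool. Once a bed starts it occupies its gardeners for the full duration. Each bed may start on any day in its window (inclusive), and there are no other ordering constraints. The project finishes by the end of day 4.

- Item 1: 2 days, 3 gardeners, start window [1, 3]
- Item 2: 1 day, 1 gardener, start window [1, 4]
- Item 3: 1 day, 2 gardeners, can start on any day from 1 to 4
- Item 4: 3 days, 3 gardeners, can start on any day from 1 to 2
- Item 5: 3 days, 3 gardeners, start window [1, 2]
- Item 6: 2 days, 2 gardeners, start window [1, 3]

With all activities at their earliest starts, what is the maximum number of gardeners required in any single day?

14

Early-start schedule: Item 1@1, Item 2@1, Item 3@1, Item 4@1, Item 5@1, Item 6@1.
Load per day: day 1: 14, day 2: 11, day 3: 6, day 4: 0.
Peak is 14.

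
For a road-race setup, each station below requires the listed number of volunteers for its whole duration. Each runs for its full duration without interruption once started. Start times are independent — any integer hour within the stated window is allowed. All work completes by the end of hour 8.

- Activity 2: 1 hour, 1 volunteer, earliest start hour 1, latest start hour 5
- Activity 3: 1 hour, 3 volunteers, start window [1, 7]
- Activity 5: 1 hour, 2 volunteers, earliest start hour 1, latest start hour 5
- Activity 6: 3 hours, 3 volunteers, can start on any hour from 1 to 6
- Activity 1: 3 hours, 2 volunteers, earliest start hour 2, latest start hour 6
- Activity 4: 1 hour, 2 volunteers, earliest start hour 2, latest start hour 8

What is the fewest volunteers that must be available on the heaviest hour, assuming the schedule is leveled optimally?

Early-start (Activity 2@1, Activity 3@1, Activity 5@1, Activity 6@1, Activity 1@2, Activity 4@2) gives peak 9: h1:9  h2:7  h3:5  h4:2  h5:0  h6:0  h7:0  h8:0.
Shift Activity 5→2, Activity 6→3, Activity 1→6.
Schedule Activity 2@1, Activity 3@1, Activity 5@2, Activity 6@3, Activity 1@6, Activity 4@2: h1:4  h2:4  h3:3  h4:3  h5:3  h6:2  h7:2  h8:2 — peak 4.

4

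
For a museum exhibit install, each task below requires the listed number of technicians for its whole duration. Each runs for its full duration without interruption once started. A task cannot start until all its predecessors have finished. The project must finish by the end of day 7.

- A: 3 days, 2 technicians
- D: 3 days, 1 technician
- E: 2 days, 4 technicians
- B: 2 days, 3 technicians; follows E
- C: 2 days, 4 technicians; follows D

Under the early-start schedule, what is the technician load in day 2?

At early start, day 2 has: A, D, E.
Demand: 2 + 1 + 4 = 7.

7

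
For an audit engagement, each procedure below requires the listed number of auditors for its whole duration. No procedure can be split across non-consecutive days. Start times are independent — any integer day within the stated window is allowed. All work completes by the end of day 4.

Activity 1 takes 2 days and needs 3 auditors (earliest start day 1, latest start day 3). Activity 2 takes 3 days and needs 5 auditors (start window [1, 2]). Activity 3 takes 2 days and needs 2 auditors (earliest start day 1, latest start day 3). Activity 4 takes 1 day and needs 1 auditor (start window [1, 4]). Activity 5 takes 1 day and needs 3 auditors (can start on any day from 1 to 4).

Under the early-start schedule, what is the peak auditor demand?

14

Early-start schedule: Activity 1@1, Activity 2@1, Activity 3@1, Activity 4@1, Activity 5@1.
Load per day: day 1: 14, day 2: 10, day 3: 5, day 4: 0.
Peak is 14.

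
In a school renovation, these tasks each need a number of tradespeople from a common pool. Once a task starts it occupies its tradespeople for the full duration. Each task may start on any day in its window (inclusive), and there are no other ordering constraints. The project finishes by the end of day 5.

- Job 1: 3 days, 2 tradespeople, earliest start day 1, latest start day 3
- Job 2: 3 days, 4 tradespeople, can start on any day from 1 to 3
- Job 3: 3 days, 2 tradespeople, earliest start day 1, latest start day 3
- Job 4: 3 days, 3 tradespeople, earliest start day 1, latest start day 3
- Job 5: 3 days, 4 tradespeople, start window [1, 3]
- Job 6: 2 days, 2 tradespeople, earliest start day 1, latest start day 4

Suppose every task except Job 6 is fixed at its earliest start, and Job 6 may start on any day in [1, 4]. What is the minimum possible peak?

Job 6@1: d1:17  d2:17  d3:15  d4:0  d5:0 → peak 17
Job 6@2: d1:15  d2:17  d3:17  d4:0  d5:0 → peak 17
Job 6@3: d1:15  d2:15  d3:17  d4:2  d5:0 → peak 17
Job 6@4: d1:15  d2:15  d3:15  d4:2  d5:2 → peak 15
Best is Job 6@4, peak 15.

15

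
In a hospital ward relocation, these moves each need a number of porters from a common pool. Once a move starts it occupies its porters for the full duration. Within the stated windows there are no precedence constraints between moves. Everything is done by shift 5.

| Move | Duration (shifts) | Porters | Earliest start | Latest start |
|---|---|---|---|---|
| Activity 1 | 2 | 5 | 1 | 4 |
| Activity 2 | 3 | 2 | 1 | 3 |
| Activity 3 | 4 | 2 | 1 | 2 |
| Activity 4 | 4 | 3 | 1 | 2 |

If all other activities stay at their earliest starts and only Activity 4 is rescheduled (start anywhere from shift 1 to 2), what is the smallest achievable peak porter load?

Activity 4@1: s1:12  s2:12  s3:7  s4:5  s5:0 → peak 12
Activity 4@2: s1:9  s2:12  s3:7  s4:5  s5:3 → peak 12
Best is Activity 4@1, peak 12.

12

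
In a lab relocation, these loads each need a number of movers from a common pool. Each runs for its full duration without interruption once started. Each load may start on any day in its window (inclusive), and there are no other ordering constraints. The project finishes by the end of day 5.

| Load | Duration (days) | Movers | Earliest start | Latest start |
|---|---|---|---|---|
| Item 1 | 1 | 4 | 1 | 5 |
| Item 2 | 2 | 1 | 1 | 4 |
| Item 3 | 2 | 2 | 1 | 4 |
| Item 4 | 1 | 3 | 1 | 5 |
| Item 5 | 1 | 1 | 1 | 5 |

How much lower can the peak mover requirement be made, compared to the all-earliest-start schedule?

7

Early-start peak: d1:11  d2:3  d3:0  d4:0  d5:0 ⇒ 11.
Leveled (Item 1@1, Item 2@2, Item 3@2, Item 4@4, Item 5@2): d1:4  d2:4  d3:3  d4:3  d5:0 ⇒ 4.
Reduction 11 − 4 = 7.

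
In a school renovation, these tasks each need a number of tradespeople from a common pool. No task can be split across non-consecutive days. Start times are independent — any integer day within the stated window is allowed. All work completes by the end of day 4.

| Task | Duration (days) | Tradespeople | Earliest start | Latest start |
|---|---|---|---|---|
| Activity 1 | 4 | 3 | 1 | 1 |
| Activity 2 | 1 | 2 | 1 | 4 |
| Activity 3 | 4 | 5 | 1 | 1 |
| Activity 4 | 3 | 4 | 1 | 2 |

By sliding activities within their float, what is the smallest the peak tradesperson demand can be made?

Early-start (Activity 1@1, Activity 2@1, Activity 3@1, Activity 4@1) gives peak 14: d1:14  d2:12  d3:12  d4:8.
Shift Activity 4→2.
Schedule Activity 1@1, Activity 2@1, Activity 3@1, Activity 4@2: d1:10  d2:12  d3:12  d4:12 — peak 12.
Total tradesperson-days = 46 over 4 days ⇒ peak ≥ ⌈46/4⌉ = 12, so 12 is optimal.

12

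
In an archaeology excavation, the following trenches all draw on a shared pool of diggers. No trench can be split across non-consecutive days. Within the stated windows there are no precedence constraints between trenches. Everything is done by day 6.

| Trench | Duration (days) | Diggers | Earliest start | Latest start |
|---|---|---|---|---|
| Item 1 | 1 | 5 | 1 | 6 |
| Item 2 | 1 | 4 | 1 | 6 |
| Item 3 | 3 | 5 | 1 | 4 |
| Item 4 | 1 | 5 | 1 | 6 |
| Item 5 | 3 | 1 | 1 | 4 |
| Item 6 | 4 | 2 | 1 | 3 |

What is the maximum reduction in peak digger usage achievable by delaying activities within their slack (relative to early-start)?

15

Early-start peak: d1:22  d2:8  d3:8  d4:2  d5:0  d6:0 ⇒ 22.
Leveled (Item 1@1, Item 2@3, Item 3@4, Item 4@2, Item 5@1, Item 6@3): d1:6  d2:6  d3:7  d4:7  d5:7  d6:7 ⇒ 7.
Reduction 22 − 7 = 15.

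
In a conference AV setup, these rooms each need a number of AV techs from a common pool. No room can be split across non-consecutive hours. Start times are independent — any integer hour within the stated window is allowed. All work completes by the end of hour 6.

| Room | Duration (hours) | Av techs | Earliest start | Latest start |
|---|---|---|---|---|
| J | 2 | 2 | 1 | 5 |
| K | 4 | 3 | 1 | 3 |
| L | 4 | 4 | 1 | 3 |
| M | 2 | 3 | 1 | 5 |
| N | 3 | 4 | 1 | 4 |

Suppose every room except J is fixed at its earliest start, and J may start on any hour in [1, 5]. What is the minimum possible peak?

14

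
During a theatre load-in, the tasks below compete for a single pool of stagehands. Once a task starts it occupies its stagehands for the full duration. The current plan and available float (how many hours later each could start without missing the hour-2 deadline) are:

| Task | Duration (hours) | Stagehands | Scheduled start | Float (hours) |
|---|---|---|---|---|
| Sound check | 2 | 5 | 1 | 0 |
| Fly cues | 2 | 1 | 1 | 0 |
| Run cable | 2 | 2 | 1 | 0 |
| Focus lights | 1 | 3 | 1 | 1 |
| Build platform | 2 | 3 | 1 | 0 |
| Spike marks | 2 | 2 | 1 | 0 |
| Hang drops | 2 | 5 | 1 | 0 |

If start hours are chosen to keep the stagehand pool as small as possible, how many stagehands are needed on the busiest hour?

21

Schedule Sound check@1, Fly cues@1, Run cable@1, Focus lights@1, Build platform@1, Spike marks@1, Hang drops@1: h1:21  h2:18 — peak 21.
No arrangement of the 2 feasible schedules does better.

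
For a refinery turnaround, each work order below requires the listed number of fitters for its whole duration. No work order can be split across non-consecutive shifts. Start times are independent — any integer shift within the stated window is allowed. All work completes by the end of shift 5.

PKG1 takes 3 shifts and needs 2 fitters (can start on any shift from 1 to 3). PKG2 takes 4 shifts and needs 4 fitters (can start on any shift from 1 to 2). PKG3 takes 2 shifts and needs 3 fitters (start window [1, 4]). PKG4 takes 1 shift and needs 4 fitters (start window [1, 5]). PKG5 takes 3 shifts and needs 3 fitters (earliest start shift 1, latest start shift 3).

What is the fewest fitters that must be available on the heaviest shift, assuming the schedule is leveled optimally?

9

Early-start (PKG1@1, PKG2@1, PKG3@1, PKG4@1, PKG5@1) gives peak 16: s1:16  s2:12  s3:9  s4:4  s5:0.
Shift PKG4→5, PKG5→3.
Schedule PKG1@1, PKG2@1, PKG3@1, PKG4@5, PKG5@3: s1:9  s2:9  s3:9  s4:7  s5:7 — peak 9.
Total fitter-shifts = 41 over 5 shifts ⇒ peak ≥ ⌈41/5⌉ = 9, so 9 is optimal.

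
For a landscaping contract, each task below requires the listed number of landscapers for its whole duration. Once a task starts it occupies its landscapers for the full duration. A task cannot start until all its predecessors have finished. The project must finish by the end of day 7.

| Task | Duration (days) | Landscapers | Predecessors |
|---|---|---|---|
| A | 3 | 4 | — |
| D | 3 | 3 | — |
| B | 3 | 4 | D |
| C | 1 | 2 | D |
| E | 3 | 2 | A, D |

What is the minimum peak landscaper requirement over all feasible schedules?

Early-start (A@1, D@1, B@4, C@4, E@4) gives peak 8: d1:7  d2:7  d3:7  d4:8  d5:6  d6:6  d7:0.
Shift E→5.
Schedule A@1, D@1, B@4, C@4, E@5: d1:7  d2:7  d3:7  d4:6  d5:6  d6:6  d7:2 — peak 7.

7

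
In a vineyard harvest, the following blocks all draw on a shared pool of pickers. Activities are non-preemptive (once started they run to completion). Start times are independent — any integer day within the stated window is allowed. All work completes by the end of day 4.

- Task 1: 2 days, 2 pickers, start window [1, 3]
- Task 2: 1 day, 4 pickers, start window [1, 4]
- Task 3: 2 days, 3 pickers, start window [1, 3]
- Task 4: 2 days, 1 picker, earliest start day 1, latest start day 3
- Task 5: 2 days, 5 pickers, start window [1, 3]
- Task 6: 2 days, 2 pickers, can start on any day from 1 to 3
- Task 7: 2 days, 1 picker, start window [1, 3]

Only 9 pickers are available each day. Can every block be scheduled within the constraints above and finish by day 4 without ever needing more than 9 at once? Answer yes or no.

yes

Schedule Task 1@1, Task 2@1, Task 3@1, Task 4@2, Task 5@3, Task 6@2, Task 7@2: d1:9  d2:9  d3:9  d4:5 — peak 9 ≤ 9.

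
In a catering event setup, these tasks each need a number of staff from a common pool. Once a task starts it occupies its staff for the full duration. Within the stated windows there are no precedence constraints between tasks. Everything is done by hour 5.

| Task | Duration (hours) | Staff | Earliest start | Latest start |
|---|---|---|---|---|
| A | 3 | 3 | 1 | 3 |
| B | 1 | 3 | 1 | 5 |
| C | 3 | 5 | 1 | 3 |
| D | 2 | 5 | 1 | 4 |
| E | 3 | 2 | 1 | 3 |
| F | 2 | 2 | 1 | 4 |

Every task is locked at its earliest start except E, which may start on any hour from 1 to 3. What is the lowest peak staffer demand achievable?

18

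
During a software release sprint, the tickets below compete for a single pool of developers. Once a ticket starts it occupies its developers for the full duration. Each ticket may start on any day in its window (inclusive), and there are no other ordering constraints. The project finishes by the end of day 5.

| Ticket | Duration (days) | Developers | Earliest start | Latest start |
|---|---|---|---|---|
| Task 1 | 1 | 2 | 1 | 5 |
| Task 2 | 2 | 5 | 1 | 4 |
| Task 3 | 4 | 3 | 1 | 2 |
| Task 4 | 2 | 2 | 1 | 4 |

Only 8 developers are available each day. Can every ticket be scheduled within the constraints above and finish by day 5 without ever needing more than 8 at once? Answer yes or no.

yes

Schedule Task 1@1, Task 2@1, Task 3@2, Task 4@3: d1:7  d2:8  d3:5  d4:5  d5:3 — peak 8 ≤ 8.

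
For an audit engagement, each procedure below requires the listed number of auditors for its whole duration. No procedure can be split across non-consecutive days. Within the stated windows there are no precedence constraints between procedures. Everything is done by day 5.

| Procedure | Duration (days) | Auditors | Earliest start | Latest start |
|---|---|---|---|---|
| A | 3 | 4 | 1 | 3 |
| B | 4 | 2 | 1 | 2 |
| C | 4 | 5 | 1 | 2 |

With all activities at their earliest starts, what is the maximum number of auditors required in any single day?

11

Early-start schedule: A@1, B@1, C@1.
Load per day: day 1: 11, day 2: 11, day 3: 11, day 4: 7, day 5: 0.
Peak is 11.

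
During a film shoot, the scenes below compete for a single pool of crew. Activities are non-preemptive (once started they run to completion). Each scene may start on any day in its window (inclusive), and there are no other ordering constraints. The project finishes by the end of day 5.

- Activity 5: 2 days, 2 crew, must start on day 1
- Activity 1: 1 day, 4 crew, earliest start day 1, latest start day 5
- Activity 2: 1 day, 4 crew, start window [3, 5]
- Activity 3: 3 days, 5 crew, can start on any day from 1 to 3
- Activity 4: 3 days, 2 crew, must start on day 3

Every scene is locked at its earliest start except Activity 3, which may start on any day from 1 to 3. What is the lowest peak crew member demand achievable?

11

Activity 3@1: d1:11  d2:7  d3:11  d4:2  d5:2 → peak 11
Activity 3@2: d1:6  d2:7  d3:11  d4:7  d5:2 → peak 11
Activity 3@3: d1:6  d2:2  d3:11  d4:7  d5:7 → peak 11
Best is Activity 3@1, peak 11.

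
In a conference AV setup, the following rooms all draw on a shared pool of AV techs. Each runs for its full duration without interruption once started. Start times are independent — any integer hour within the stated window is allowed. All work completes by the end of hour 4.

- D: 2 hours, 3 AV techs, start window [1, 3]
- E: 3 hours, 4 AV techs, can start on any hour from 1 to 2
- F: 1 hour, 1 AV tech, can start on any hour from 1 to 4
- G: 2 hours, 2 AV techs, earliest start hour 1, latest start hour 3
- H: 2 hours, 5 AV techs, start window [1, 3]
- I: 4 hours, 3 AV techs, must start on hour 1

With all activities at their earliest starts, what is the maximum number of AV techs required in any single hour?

18

Early-start schedule: D@1, E@1, F@1, G@1, H@1, I@1.
Load per hour: hour 1: 18, hour 2: 17, hour 3: 7, hour 4: 3.
Peak is 18.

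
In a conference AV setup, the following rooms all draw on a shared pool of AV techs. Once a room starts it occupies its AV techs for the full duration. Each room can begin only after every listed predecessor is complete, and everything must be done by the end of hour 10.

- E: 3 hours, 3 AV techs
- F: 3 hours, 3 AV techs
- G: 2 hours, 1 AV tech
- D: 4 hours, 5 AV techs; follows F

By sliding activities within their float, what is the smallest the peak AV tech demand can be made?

5

Early-start (E@1, F@1, G@1, D@4) gives peak 7: h1:7  h2:7  h3:6  h4:5  h5:5  h6:5  h7:5  h8:0  h9:0  h10:0.
Shift F→4, D→7.
Schedule E@1, F@4, G@1, D@7: h1:4  h2:4  h3:3  h4:3  h5:3  h6:3  h7:5  h8:5  h9:5  h10:5 — peak 5.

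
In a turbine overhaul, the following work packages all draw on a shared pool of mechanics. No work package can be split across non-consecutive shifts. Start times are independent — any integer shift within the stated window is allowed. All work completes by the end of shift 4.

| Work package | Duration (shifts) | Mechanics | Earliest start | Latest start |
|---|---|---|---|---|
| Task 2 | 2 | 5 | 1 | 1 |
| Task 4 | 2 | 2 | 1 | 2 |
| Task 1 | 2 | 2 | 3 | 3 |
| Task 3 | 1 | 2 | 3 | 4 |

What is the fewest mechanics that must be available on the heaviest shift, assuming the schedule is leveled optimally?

7

Schedule Task 2@1, Task 4@1, Task 1@3, Task 3@3: s1:7  s2:7  s3:4  s4:2 — peak 7.
No arrangement of the 4 feasible schedules does better.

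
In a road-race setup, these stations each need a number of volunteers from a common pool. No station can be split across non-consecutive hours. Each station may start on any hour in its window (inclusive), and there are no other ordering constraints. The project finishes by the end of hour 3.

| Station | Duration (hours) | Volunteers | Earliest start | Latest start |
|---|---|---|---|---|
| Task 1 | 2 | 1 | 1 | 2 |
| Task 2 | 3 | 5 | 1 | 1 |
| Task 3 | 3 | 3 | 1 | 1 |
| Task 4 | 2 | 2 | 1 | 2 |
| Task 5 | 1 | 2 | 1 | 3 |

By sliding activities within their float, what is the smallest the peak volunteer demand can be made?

11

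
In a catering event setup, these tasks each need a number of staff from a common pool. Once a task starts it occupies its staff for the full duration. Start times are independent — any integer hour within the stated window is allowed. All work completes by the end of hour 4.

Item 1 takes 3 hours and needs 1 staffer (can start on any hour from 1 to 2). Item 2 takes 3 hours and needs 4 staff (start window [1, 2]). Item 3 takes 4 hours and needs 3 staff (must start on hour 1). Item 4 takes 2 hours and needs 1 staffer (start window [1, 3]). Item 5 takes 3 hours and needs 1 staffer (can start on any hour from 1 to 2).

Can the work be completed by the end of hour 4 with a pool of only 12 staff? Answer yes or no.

yes

Schedule Item 1@1, Item 2@1, Item 3@1, Item 4@1, Item 5@1: h1:10  h2:10  h3:9  h4:3 — peak 10 ≤ 12.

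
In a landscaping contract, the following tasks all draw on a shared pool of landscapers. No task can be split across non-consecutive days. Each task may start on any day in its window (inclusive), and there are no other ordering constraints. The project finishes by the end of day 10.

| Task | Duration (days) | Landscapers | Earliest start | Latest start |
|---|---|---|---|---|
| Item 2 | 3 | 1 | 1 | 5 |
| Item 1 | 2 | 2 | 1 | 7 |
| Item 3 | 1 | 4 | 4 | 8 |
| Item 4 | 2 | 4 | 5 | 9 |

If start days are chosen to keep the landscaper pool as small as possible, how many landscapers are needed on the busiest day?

Schedule Item 2@1, Item 1@1, Item 3@4, Item 4@5: d1:3  d2:3  d3:1  d4:4  d5:4  d6:4  d7:0  d8:0  d9:0  d10:0 — peak 4.

4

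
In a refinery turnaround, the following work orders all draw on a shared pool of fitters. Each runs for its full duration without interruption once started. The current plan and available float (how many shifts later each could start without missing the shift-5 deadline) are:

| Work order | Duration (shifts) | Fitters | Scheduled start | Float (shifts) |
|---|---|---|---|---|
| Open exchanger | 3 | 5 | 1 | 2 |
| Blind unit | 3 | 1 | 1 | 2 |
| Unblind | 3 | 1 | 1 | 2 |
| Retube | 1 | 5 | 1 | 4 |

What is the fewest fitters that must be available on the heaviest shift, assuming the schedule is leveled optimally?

7

Early-start (Open exchanger@1, Blind unit@1, Unblind@1, Retube@1) gives peak 12: s1:12  s2:7  s3:7  s4:0  s5:0.
Shift Retube→4.
Schedule Open exchanger@1, Blind unit@1, Unblind@1, Retube@4: s1:7  s2:7  s3:7  s4:5  s5:0 — peak 7.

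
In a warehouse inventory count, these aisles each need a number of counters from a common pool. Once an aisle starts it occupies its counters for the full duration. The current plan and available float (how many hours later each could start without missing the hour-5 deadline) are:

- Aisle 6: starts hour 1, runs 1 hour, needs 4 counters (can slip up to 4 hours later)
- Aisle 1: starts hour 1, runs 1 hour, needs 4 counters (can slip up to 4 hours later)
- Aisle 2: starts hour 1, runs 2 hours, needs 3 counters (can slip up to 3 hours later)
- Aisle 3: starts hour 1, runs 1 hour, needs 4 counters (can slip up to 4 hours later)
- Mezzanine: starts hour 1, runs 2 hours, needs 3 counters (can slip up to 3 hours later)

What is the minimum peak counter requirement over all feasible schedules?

6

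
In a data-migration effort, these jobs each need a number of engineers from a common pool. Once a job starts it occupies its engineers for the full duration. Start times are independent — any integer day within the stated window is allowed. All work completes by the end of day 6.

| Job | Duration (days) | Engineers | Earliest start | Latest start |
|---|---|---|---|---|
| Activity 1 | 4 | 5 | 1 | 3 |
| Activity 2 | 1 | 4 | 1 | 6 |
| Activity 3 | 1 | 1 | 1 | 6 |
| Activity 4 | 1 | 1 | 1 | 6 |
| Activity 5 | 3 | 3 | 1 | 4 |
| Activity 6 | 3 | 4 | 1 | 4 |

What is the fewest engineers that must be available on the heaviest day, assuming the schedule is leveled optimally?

9

Early-start (Activity 1@1, Activity 2@1, Activity 3@1, Activity 4@1, Activity 5@1, Activity 6@1) gives peak 18: d1:18  d2:12  d3:12  d4:5  d5:0  d6:0.
Shift Activity 2→5, Activity 4→2, Activity 6→4.
Schedule Activity 1@1, Activity 2@5, Activity 3@1, Activity 4@2, Activity 5@1, Activity 6@4: d1:9  d2:9  d3:8  d4:9  d5:8  d6:4 — peak 9.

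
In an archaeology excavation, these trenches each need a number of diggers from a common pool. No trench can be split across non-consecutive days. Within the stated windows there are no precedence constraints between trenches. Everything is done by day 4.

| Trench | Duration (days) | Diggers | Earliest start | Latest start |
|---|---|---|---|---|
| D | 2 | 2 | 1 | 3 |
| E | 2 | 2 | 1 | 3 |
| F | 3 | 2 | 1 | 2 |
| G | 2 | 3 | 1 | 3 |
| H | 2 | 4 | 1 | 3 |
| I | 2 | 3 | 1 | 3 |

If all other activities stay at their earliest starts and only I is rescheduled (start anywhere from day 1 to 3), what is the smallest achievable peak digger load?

I@1: d1:16  d2:16  d3:2  d4:0 → peak 16
I@2: d1:13  d2:16  d3:5  d4:0 → peak 16
I@3: d1:13  d2:13  d3:5  d4:3 → peak 13
Best is I@3, peak 13.

13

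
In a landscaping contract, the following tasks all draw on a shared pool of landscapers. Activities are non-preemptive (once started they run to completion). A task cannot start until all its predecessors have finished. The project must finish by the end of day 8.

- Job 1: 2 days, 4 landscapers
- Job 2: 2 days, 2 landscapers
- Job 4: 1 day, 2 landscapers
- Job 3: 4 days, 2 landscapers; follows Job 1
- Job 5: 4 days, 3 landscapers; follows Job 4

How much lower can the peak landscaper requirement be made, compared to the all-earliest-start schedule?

Early-start peak: d1:8  d2:9  d3:5  d4:5  d5:5  d6:2  d7:0  d8:0 ⇒ 9.
Leveled (Job 1@1, Job 2@3, Job 4@3, Job 3@4, Job 5@5): d1:4  d2:4  d3:4  d4:4  d5:5  d6:5  d7:5  d8:3 ⇒ 5.
Reduction 9 − 5 = 4.

4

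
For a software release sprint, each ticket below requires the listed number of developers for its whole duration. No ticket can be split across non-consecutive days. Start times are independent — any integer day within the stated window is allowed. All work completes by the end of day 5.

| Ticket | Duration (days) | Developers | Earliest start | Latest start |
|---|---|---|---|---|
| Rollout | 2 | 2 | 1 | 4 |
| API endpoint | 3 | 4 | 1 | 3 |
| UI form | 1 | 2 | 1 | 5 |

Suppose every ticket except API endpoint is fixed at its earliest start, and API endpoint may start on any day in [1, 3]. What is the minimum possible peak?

4

API endpoint@1: d1:8  d2:6  d3:4  d4:0  d5:0 → peak 8
API endpoint@2: d1:4  d2:6  d3:4  d4:4  d5:0 → peak 6
API endpoint@3: d1:4  d2:2  d3:4  d4:4  d5:4 → peak 4
Best is API endpoint@3, peak 4.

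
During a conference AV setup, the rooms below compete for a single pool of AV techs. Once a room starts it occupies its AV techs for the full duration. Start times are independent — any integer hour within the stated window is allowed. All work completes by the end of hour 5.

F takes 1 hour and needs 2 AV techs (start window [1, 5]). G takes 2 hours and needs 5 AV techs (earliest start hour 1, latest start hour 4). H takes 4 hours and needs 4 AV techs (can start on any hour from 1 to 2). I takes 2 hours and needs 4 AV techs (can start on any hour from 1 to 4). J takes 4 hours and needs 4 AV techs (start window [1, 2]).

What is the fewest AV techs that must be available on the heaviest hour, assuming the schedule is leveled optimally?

13

Early-start (F@1, G@1, H@1, I@1, J@1) gives peak 19: h1:19  h2:17  h3:8  h4:8  h5:0.
Shift I→3, J→2.
Schedule F@1, G@1, H@1, I@3, J@2: h1:11  h2:13  h3:12  h4:12  h5:4 — peak 13.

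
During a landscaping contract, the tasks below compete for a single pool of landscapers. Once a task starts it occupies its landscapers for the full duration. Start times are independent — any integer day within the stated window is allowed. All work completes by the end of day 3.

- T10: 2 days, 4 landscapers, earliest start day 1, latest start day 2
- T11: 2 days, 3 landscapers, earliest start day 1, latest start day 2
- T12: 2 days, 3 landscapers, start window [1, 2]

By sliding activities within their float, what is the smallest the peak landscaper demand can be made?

10

Schedule T10@1, T11@1, T12@1: d1:10  d2:10  d3:0 — peak 10.
No arrangement of the 8 feasible schedules does better.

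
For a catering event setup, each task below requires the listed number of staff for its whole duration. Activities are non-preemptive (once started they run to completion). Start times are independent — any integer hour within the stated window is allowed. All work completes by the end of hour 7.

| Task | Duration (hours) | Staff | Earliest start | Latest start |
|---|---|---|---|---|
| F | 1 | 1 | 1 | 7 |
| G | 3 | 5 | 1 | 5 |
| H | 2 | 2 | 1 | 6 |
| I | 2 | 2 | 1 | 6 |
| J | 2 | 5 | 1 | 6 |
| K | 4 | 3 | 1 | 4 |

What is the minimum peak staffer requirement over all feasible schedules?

Early-start (F@1, G@1, H@1, I@1, J@1, K@1) gives peak 18: h1:18  h2:17  h3:8  h4:3  h5:0  h6:0  h7:0.
Shift I→3, J→5, K→4.
Schedule F@1, G@1, H@1, I@3, J@5, K@4: h1:8  h2:7  h3:7  h4:5  h5:8  h6:8  h7:3 — peak 8.

8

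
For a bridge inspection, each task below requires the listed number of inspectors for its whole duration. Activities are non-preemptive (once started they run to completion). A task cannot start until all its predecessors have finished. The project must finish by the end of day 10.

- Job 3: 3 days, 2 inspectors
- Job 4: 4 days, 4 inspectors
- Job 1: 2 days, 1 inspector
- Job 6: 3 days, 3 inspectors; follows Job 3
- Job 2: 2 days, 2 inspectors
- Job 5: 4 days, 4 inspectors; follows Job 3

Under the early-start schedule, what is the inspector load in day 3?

At early start, day 3 has: Job 3, Job 4.
Demand: 2 + 4 = 6.

6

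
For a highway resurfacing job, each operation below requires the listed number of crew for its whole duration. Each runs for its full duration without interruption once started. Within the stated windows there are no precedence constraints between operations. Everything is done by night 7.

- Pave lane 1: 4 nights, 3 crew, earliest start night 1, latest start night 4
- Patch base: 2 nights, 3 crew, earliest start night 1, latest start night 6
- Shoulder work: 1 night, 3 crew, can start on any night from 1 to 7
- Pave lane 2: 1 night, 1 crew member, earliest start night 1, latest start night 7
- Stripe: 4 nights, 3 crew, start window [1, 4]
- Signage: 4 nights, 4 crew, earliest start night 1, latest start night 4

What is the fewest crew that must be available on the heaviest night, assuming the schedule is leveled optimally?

10

Early-start (Pave lane 1@1, Patch base@1, Shoulder work@1, Pave lane 2@1, Stripe@1, Signage@1) gives peak 17: n1:17  n2:13  n3:10  n4:10  n5:0  n6:0  n7:0.
Shift Stripe→2, Signage→3.
Schedule Pave lane 1@1, Patch base@1, Shoulder work@1, Pave lane 2@1, Stripe@2, Signage@3: n1:10  n2:9  n3:10  n4:10  n5:7  n6:4  n7:0 — peak 10.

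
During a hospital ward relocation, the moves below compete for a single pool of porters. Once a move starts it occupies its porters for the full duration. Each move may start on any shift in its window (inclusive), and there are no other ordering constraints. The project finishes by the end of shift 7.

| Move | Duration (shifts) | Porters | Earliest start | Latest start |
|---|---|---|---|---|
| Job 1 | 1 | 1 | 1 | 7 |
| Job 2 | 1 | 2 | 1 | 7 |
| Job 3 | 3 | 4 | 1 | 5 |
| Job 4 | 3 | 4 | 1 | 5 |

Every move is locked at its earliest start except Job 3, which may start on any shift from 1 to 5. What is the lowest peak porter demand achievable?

Job 3@1: s1:11  s2:8  s3:8  s4:0  s5:0  s6:0  s7:0 → peak 11
Job 3@2: s1:7  s2:8  s3:8  s4:4  s5:0  s6:0  s7:0 → peak 8
Job 3@3: s1:7  s2:4  s3:8  s4:4  s5:4  s6:0  s7:0 → peak 8
Job 3@4: s1:7  s2:4  s3:4  s4:4  s5:4  s6:4  s7:0 → peak 7
Job 3@5: s1:7  s2:4  s3:4  s4:0  s5:4  s6:4  s7:4 → peak 7
Best is Job 3@4, peak 7.

7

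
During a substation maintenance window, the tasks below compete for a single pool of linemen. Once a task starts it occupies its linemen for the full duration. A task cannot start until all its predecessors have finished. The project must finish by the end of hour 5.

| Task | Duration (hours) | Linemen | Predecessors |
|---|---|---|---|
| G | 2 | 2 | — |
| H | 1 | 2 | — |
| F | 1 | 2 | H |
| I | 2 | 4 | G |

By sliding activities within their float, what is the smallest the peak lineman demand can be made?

Schedule G@1, H@1, F@2, I@3: h1:4  h2:4  h3:4  h4:4  h5:0 — peak 4.
Total lineman-hours = 16 over 5 hours ⇒ peak ≥ ⌈16/5⌉ = 4, so 4 is optimal.

4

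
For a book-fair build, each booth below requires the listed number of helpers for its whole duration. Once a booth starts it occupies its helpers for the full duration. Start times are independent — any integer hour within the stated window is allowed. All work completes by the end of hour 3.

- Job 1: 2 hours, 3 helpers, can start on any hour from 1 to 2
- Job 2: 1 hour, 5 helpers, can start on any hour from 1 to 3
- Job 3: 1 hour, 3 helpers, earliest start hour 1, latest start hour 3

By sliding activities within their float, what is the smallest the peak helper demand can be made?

6

Early-start (Job 1@1, Job 2@1, Job 3@1) gives peak 11: h1:11  h2:3  h3:0.
Shift Job 2→3.
Schedule Job 1@1, Job 2@3, Job 3@1: h1:6  h2:3  h3:5 — peak 6.
No arrangement of the 18 feasible schedules does better.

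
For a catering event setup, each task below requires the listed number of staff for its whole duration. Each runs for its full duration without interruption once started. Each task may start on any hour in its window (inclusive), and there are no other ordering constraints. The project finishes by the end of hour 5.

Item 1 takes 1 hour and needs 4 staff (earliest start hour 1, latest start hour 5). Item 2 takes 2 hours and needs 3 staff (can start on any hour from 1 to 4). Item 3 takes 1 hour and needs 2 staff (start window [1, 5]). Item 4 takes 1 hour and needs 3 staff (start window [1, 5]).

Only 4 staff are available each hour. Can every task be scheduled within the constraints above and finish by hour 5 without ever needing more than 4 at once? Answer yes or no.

yes

Schedule Item 1@1, Item 2@2, Item 3@4, Item 4@5: h1:4  h2:3  h3:3  h4:2  h5:3 — peak 4 ≤ 4.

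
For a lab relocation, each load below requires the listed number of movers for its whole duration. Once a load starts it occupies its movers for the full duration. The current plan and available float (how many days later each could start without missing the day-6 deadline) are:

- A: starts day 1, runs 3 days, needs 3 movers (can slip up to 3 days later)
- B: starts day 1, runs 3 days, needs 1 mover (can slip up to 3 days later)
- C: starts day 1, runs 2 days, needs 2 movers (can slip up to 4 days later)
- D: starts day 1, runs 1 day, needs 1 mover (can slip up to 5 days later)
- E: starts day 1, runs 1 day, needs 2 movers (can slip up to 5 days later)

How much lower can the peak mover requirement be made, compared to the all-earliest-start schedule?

Early-start peak: d1:9  d2:6  d3:4  d4:0  d5:0  d6:0 ⇒ 9.
Leveled (A@1, B@1, C@4, D@4, E@5): d1:4  d2:4  d3:4  d4:3  d5:4  d6:0 ⇒ 4.
Reduction 9 − 4 = 5.

5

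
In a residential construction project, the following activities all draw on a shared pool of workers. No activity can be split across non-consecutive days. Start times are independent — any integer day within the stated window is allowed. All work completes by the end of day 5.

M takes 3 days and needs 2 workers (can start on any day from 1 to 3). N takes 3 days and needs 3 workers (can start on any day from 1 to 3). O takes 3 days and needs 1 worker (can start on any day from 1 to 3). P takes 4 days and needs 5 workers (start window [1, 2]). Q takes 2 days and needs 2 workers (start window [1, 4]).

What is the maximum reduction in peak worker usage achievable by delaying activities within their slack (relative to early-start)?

2

Early-start peak: d1:13  d2:13  d3:11  d4:5  d5:0 ⇒ 13.
Leveled (M@1, N@1, O@1, P@1, Q@4): d1:11  d2:11  d3:11  d4:7  d5:2 ⇒ 11.
Reduction 13 − 11 = 2.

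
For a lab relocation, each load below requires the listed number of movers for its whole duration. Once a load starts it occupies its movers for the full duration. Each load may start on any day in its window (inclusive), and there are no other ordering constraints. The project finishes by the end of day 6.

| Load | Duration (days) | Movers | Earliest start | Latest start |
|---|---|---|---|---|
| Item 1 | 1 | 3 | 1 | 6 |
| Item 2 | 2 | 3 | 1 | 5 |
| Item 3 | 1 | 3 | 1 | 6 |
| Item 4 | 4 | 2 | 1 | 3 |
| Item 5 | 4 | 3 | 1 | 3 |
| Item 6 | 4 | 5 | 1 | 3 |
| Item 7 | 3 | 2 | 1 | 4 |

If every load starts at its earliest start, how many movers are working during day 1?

21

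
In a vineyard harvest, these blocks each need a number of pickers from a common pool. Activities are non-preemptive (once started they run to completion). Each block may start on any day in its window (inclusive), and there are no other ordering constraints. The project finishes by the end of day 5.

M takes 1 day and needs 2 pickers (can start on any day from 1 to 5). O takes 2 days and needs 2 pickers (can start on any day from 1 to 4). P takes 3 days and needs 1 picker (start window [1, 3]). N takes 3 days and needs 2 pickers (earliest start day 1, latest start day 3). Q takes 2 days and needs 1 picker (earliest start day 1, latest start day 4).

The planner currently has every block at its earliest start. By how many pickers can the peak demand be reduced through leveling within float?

4

Early-start peak: d1:8  d2:6  d3:3  d4:0  d5:0 ⇒ 8.
Leveled (M@1, O@1, P@2, N@3, Q@2): d1:4  d2:4  d3:4  d4:3  d5:2 ⇒ 4.
Reduction 8 − 4 = 4.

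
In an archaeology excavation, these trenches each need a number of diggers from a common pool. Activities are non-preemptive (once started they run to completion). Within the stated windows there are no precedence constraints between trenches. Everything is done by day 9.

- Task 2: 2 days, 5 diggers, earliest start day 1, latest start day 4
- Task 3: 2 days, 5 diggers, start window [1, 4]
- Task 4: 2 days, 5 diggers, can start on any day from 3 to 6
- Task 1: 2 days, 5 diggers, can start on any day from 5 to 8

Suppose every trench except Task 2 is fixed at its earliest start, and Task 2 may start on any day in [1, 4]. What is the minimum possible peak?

10

Task 2@1: d1:10  d2:10  d3:5  d4:5  d5:5  d6:5  d7:0  d8:0  d9:0 → peak 10
Task 2@2: d1:5  d2:10  d3:10  d4:5  d5:5  d6:5  d7:0  d8:0  d9:0 → peak 10
Task 2@3: d1:5  d2:5  d3:10  d4:10  d5:5  d6:5  d7:0  d8:0  d9:0 → peak 10
Task 2@4: d1:5  d2:5  d3:5  d4:10  d5:10  d6:5  d7:0  d8:0  d9:0 → peak 10
Best is Task 2@1, peak 10.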